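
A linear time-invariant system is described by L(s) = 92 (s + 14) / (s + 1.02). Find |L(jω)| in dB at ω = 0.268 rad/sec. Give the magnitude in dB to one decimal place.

|j0.268 + 14| = √(0.268² + 14²) = 14
|j0.268 + 1.02| = √(0.268² + 1.02²) = 1.055
|L(j0.268)| = 92 × 14 / 1.055 = 1221.5
20 log₁₀(1221.5) = 61.74 dB

61.7 dB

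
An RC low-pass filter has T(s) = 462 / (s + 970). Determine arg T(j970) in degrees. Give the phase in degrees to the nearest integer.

∠(j970 + 970) = arctan(970/970) = 45.00°
∠T(j970) = −45.00° = -45.00°

-45°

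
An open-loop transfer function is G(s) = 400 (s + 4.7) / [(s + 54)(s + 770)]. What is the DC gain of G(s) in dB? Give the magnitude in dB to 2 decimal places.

G(0) = 400 × 4.7 / (54 × 770) = 0.045214
20 log₁₀(0.045214) = -26.895 dB

-26.89 dB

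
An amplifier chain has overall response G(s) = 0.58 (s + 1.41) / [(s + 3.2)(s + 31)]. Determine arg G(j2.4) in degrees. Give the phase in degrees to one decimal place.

∠(j2.4 + 1.41) = arctan(2.4/1.41) = 59.57°
∠(j2.4 + 3.2) = arctan(2.4/3.2) = 36.87°
∠(j2.4 + 31) = arctan(2.4/31) = 4.43°
∠G(j2.4) = 59.57° − (36.87° + 4.43°) = 18.27°

18.3 deg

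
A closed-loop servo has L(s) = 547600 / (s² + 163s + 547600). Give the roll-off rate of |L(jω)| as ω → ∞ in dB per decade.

With 0 zeros and 2 poles, the high-frequency asymptotic slope is 20 × (0 − 2) = -40 dB/decade.

-40 dB/decade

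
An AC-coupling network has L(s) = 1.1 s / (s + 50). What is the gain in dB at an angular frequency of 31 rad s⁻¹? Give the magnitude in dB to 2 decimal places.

|j31| = 31
|j31 + 50| = √(31² + 50²) = 58.83
|L(j31)| = 1.1 × 31 / 58.83 = 0.57963
20 log₁₀(0.57963) = -4.737 dB

-4.74 dB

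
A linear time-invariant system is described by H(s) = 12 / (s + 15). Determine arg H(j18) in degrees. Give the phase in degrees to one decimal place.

∠(j18 + 15) = arctan(18/15) = 50.19°
∠H(j18) = −50.19° = -50.19°

-50.2°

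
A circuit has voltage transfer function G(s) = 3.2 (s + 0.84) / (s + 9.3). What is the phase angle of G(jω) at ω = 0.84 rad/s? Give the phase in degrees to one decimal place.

∠(j0.84 + 0.84) = arctan(0.84/0.84) = 45.00°
∠(j0.84 + 9.3) = arctan(0.84/9.3) = 5.16°
∠G(j0.84) = 45.00° − 5.16° = 39.84°

39.8°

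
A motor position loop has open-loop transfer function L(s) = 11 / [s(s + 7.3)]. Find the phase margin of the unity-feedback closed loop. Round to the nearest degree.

79°

Gain crossover: |L(jω)| = 1 at ω ≈ 1.48 rad s⁻¹.
∠L(j1.48) = −90° − arctan(1.48/7.3) ≈ -101.44°
PM = 180° + (-101.44°) = 78.56°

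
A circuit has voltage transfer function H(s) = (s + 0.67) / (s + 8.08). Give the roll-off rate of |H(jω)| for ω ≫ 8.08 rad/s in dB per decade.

With 1 zero and 1 pole, the high-frequency asymptotic slope is 20 × (1 − 1) = 0 dB/decade.

0 dB/decade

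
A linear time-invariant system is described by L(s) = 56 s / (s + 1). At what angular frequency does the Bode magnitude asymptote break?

1 rad/s

The single real pole at s = −1 gives a corner at ω = 1 rad/s.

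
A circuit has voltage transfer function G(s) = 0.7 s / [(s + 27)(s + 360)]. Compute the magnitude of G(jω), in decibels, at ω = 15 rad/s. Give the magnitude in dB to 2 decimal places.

|j15| = 15
|j15 + 27| = √(15² + 27²) = 30.89
|j15 + 360| = √(15² + 360²) = 360.3
|G(j15)| = 0.7 × 15 / (30.89 × 360.3) = 0.00094349
20 log₁₀(0.00094349) = -60.505 dB

-60.51 dB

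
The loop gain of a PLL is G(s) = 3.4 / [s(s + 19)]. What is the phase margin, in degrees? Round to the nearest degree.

89°

Gain crossover: |G(jω)| = 1 at ω ≈ 0.179 rad s⁻¹.
∠G(j0.179) = −90° − arctan(0.179/19) ≈ -90.54°
PM = 180° + (-90.54°) = 89.46°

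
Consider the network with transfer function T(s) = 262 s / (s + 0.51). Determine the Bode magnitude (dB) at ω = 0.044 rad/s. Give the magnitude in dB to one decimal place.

|j0.044| = 0.044
|j0.044 + 0.51| = √(0.044² + 0.51²) = 0.5119
|T(j0.044)| = 262 × 0.044 / 0.5119 = 22.52
20 log₁₀(22.52) = 27.05 dB

27.1 dB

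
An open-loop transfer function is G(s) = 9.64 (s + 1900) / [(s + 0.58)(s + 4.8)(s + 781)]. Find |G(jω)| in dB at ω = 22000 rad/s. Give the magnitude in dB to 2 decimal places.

-153.99 dB

|j22000 + 1900| = √(22000² + 1900²) = 2.208e+04
|j22000 + 0.58| = √(22000² + 0.58²) = 2.2e+04
|j22000 + 4.8| = √(22000² + 4.8²) = 2.2e+04
|j22000 + 781| = √(22000² + 781²) = 2.201e+04
|G(j22000)| = 9.64 × 2.208e+04 / (2.2e+04 × 2.2e+04 × 2.201e+04) = 1.9979e-08
20 log₁₀(1.9979e-08) = -153.989 dB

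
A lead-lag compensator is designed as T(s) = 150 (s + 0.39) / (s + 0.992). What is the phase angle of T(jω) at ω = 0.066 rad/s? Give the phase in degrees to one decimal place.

5.8°

∠(j0.066 + 0.39) = arctan(0.066/0.39) = 9.61°
∠(j0.066 + 0.992) = arctan(0.066/0.992) = 3.81°
∠T(j0.066) = 9.61° − 3.81° = 5.80°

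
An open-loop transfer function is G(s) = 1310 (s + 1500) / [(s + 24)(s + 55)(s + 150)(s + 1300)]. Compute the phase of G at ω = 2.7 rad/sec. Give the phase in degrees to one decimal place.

∠(j2.7 + 1500) = arctan(2.7/1500) = 0.10°
∠(j2.7 + 24) = arctan(2.7/24) = 6.42°
∠(j2.7 + 55) = arctan(2.7/55) = 2.81°
∠(j2.7 + 150) = arctan(2.7/150) = 1.03°
∠(j2.7 + 1300) = arctan(2.7/1300) = 0.12°
∠G(j2.7) = 0.10° − (6.42° + 2.81° + 1.03° + 0.12°) = -10.28°

-10.3°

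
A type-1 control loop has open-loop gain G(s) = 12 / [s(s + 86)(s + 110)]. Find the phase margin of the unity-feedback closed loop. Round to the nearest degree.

Gain crossover: |G(jω)| = 1 at ω ≈ 0.00127 rad/sec.
∠G(j0.00127) = −90° − arctan(0.00127/86) − arctan(0.00127/110) ≈ -90.00°
PM = 180° + (-90.00°) = 90.00°

90°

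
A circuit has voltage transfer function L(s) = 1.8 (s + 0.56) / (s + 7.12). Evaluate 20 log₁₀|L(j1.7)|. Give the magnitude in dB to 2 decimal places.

-7.13 dB

|j1.7 + 0.56| = √(1.7² + 0.56²) = 1.79
|j1.7 + 7.12| = √(1.7² + 7.12²) = 7.32
|L(j1.7)| = 1.8 × 1.79 / 7.32 = 0.44012
20 log₁₀(0.44012) = -7.129 dB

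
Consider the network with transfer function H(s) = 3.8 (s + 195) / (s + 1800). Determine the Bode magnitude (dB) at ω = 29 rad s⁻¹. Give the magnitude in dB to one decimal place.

-7.6 dB

|j29 + 195| = √(29² + 195²) = 197.1
|j29 + 1800| = √(29² + 1800²) = 1800
|H(j29)| = 3.8 × 197.1 / 1800 = 0.41614
20 log₁₀(0.41614) = -7.62 dB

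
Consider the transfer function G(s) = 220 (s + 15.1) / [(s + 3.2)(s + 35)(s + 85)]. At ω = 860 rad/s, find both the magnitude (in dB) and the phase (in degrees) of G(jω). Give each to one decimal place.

|G| = -70.6 dB, ∠G = -172.8°

|j860 + 15.1| = √(860² + 15.1²) = 860.1
|j860 + 3.2| = √(860² + 3.2²) = 860
|j860 + 35| = √(860² + 35²) = 860.7
|j860 + 85| = √(860² + 85²) = 864.2
|G(j860)| = 220 × 860.1 / (860 × 860.7 × 864.2) = 0.00029581
20 log₁₀(0.00029581) = -70.58 dB
∠(j860 + 15.1) = arctan(860/15.1) = 88.99°
∠(j860 + 3.2) = arctan(860/3.2) = 89.79°
∠(j860 + 35) = arctan(860/35) = 87.67°
∠(j860 + 85) = arctan(860/85) = 84.36°
∠G(j860) = 88.99° − (89.79° + 87.67° + 84.36°) = -172.82°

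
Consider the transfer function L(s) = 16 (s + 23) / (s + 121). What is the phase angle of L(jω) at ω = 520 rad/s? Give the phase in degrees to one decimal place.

10.6°

∠(j520 + 23) = arctan(520/23) = 87.47°
∠(j520 + 121) = arctan(520/121) = 76.90°
∠L(j520) = 87.47° − 76.90° = 10.57°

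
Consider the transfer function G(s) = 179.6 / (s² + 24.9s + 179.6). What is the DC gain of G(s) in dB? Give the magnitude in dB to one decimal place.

0.0 dB

G(0) = 179.6 / 179.6 = 1
20 log₁₀(1) = 0.00 dB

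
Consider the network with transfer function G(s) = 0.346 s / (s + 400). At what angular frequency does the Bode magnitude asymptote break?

400 rad/s

The single real pole at s = −400 gives a corner at ω = 400 rad/s.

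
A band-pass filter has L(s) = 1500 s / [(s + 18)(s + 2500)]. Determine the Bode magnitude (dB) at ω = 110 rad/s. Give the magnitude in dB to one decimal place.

|j110| = 110
|j110 + 18| = √(110² + 18²) = 111.5
|j110 + 2500| = √(110² + 2500²) = 2502
|L(j110)| = 1500 × 110 / (111.5 × 2502) = 0.59155
20 log₁₀(0.59155) = -4.56 dB

-4.6 dB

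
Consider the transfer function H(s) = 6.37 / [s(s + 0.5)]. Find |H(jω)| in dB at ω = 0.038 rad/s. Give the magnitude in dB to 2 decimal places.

50.48 dB

|j0.038 + 0.5| = √(0.038² + 0.5²) = 0.5014
|j0.038| = 0.038
|H(j0.038)| = 6.37 / (0.5014 × 0.038) = 334.3
20 log₁₀(334.3) = 50.483 dB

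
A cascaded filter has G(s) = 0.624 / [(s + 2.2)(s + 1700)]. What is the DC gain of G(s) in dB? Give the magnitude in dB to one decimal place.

G(0) = 0.624 / (2.2 × 1700) = 0.00016684
20 log₁₀(0.00016684) = -75.55 dB

-75.6 dB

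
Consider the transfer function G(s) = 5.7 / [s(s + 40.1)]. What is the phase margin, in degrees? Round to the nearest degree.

Gain crossover: |G(jω)| = 1 at ω ≈ 0.142 rad/s.
∠G(j0.142) = −90° − arctan(0.142/40.1) ≈ -90.20°
PM = 180° + (-90.20°) = 89.80°

90°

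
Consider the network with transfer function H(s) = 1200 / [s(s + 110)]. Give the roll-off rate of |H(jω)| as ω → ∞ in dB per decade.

With 0 zeros and 2 poles, the high-frequency asymptotic slope is 20 × (0 − 2) = -40 dB/decade.

-40 dB/decade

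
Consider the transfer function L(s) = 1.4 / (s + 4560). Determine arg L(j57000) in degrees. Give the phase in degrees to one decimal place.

∠(j57000 + 4560) = arctan(57000/4560) = 85.43°
∠L(j57000) = −85.43° = -85.43°

-85.4 deg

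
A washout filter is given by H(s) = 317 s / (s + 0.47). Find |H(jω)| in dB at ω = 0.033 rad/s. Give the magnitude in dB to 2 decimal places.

|j0.033| = 0.033
|j0.033 + 0.47| = √(0.033² + 0.47²) = 0.4712
|H(j0.033)| = 317 × 0.033 / 0.4712 = 22.203
20 log₁₀(22.203) = 26.928 dB

26.93 dB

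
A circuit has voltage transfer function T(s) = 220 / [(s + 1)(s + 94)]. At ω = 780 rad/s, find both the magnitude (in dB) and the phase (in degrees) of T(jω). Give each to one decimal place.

|T| = -68.9 dB, ∠T = -173.1 deg

|j780 + 1| = √(780² + 1²) = 780
|j780 + 94| = √(780² + 94²) = 785.6
|T(j780)| = 220 / (780 × 785.6) = 0.00035901
20 log₁₀(0.00035901) = -68.90 dB
∠(j780 + 1) = arctan(780/1) = 89.93°
∠(j780 + 94) = arctan(780/94) = 83.13°
∠T(j780) = − (89.93° + 83.13°) = -173.05°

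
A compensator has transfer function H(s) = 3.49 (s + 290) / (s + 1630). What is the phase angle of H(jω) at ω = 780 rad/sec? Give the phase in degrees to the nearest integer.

44°

∠(j780 + 290) = arctan(780/290) = 69.61°
∠(j780 + 1630) = arctan(780/1630) = 25.57°
∠H(j780) = 69.61° − 25.57° = 44.03°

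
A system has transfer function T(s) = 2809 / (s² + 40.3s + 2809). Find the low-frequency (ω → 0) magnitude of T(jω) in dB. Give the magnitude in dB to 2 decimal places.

0.00 dB

T(0) = 2809 / 2809 = 1
20 log₁₀(1) = 0.000 dB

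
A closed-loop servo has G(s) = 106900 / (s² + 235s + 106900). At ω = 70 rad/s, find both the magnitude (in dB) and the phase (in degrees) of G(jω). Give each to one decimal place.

|(j70)² + 235(j70) + 106900| = |1.02e+05 + j16450| = 1.033e+05
|G(j70)| = 106900 / 1.033e+05 = 1.0347
20 log₁₀(1.0347) = 0.30 dB
∠[(j70)² + 235(j70) + 106900] = ∠[1.02e+05 + j16450] = 9.16°
∠G(j70) = −9.16° = -9.16°

|G| = 0.3 dB, ∠G = -9.2°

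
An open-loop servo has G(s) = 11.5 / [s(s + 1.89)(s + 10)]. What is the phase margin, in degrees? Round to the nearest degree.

Gain crossover: |G(jω)| = 1 at ω ≈ 0.581 rad/s.
∠G(j0.581) = −90° − arctan(0.581/1.89) − arctan(0.581/10) ≈ -110.40°
PM = 180° + (-110.40°) = 69.60°

70 deg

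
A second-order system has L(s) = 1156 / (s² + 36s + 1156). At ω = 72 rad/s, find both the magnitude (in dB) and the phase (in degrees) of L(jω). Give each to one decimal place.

|L| = -12.3 dB, ∠L = -147.2°

|(j72)² + 36(j72) + 1156| = |-4028 + j2592| = 4790
|L(j72)| = 1156 / 4790 = 0.24134
20 log₁₀(0.24134) = -12.35 dB
∠[(j72)² + 36(j72) + 1156] = ∠[-4028 + j2592] = 147.24°
∠L(j72) = −147.24° = -147.24°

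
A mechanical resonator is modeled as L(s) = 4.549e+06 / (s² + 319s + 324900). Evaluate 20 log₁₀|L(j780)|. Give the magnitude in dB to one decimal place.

21.6 dB

|(j780)² + 319(j780) + 324900| = |-2.835e+05 + j2.4882e+05| = 3.772e+05
|L(j780)| = 4.549e+06 / 3.772e+05 = 12.06
20 log₁₀(12.06) = 21.63 dB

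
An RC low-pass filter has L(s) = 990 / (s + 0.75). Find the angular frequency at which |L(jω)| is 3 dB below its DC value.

For a single-pole low-pass, the −3 dB point is at the pole: ω = 0.75 rad/s.

0.75 rad/s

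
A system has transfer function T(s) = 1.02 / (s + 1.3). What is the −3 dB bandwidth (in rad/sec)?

For a single-pole low-pass, the −3 dB point is at the pole: ω = 1.3 rad/sec.

1.3 rad/sec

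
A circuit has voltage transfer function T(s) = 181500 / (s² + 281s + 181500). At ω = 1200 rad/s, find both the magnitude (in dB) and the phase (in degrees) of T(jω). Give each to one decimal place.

|T| = -17.1 dB, ∠T = -165.0°

|(j1200)² + 281(j1200) + 181500| = |-1.2585e+06 + j3.372e+05| = 1.303e+06
|T(j1200)| = 181500 / 1.303e+06 = 0.13931
20 log₁₀(0.13931) = -17.12 dB
∠[(j1200)² + 281(j1200) + 181500] = ∠[-1.2585e+06 + j3.372e+05] = 165.00°
∠T(j1200) = −165.00° = -165.00°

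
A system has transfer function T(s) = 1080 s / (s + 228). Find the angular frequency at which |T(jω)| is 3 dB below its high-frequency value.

228 rad/s

For a single-pole high-pass, the −3 dB point is at the pole: ω = 228 rad/s.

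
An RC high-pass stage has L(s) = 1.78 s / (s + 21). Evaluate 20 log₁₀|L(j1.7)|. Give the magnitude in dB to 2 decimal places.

-16.86 dB

|j1.7| = 1.7
|j1.7 + 21| = √(1.7² + 21²) = 21.07
|L(j1.7)| = 1.78 × 1.7 / 21.07 = 0.14363
20 log₁₀(0.14363) = -16.855 dB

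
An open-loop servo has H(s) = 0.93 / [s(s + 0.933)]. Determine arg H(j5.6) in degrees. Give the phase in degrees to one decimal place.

∠(j5.6 + 0.933) = arctan(5.6/0.933) = 80.54°
∠(j5.6) = 90.00°
∠H(j5.6) = − (80.54° + 90.00°) = -170.54°

-170.5 deg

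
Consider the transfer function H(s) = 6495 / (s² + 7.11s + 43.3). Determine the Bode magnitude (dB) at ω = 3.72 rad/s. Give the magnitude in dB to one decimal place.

|(j3.72)² + 7.11(j3.72) + 43.3| = |29.462 + j26.449| = 39.59
|H(j3.72)| = 6495 / 39.59 = 164.05
20 log₁₀(164.05) = 44.30 dB

44.3 dB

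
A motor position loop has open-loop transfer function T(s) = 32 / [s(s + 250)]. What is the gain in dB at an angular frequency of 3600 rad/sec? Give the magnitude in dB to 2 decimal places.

|j3600 + 250| = √(3600² + 250²) = 3609
|j3600| = 3600
|T(j3600)| = 32 / (3609 × 3600) = 2.4632e-06
20 log₁₀(2.4632e-06) = -112.170 dB

-112.17 dB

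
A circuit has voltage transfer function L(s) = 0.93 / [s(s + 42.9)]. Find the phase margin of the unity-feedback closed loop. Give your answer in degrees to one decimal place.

Gain crossover: |L(jω)| = 1 at ω ≈ 0.0217 rad s⁻¹.
∠L(j0.0217) = −90° − arctan(0.0217/42.9) ≈ -90.03°
PM = 180° + (-90.03°) = 89.97°

90.0°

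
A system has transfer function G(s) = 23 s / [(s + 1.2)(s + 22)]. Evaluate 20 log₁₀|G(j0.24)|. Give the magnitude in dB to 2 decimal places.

|j0.24| = 0.24
|j0.24 + 1.2| = √(0.24² + 1.2²) = 1.224
|j0.24 + 22| = √(0.24² + 22²) = 22
|G(j0.24)| = 23 × 0.24 / (1.224 × 22) = 0.20502
20 log₁₀(0.20502) = -13.764 dB

-13.76 dB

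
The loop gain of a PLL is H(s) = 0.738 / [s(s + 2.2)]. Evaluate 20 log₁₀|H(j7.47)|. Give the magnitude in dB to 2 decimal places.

|j7.47 + 2.2| = √(7.47² + 2.2²) = 7.787
|j7.47| = 7.47
|H(j7.47)| = 0.738 / (7.787 × 7.47) = 0.012687
20 log₁₀(0.012687) = -37.933 dB

-37.93 dB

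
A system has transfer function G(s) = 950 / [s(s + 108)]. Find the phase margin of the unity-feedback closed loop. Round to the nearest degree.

Gain crossover: |G(jω)| = 1 at ω ≈ 8.77 rad s⁻¹.
∠G(j8.77) = −90° − arctan(8.77/108) ≈ -94.64°
PM = 180° + (-94.64°) = 85.36°

85°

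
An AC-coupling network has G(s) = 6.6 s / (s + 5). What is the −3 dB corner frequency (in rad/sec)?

For a single-pole high-pass, the −3 dB point is at the pole: ω = 5 rad/sec.

5 rad/sec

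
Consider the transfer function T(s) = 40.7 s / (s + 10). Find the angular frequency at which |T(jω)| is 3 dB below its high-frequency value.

For a single-pole high-pass, the −3 dB point is at the pole: ω = 10 rad/sec.

10 rad/sec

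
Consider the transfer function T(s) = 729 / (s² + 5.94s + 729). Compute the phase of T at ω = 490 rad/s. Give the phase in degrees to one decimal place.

-179.3 deg

∠[(j490)² + 5.94(j490) + 729] = ∠[-2.3937e+05 + j2910.6] = 179.30°
∠T(j490) = −179.30° = -179.30°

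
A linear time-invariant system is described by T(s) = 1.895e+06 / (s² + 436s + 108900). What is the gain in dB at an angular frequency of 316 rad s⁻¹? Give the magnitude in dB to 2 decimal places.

|(j316)² + 436(j316) + 108900| = |9044 + j1.3778e+05| = 1.381e+05
|T(j316)| = 1.895e+06 / 1.381e+05 = 13.725
20 log₁₀(13.725) = 22.750 dB

22.75 dB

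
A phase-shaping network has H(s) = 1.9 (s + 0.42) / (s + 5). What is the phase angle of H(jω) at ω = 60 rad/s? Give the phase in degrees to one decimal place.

4.4°

∠(j60 + 0.42) = arctan(60/0.42) = 89.60°
∠(j60 + 5) = arctan(60/5) = 85.24°
∠H(j60) = 89.60° − 85.24° = 4.36°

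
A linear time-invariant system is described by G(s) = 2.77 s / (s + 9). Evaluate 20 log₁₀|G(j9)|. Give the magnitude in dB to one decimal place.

|j9| = 9
|j9 + 9| = √(9² + 9²) = 12.73
|G(j9)| = 2.77 × 9 / 12.73 = 1.9587
20 log₁₀(1.9587) = 5.84 dB

5.8 dB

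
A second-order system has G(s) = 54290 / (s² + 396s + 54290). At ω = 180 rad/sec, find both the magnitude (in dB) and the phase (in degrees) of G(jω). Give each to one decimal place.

|(j180)² + 396(j180) + 54290| = |21890 + j71280| = 7.457e+04
|G(j180)| = 54290 / 7.457e+04 = 0.72808
20 log₁₀(0.72808) = -2.76 dB
∠[(j180)² + 396(j180) + 54290] = ∠[21890 + j71280] = 72.93°
∠G(j180) = −72.93° = -72.93°

|G| = -2.8 dB, ∠G = -72.9 deg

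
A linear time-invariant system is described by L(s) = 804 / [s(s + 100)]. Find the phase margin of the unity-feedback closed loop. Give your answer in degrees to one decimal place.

85.4°

Gain crossover: |L(jω)| = 1 at ω ≈ 8.01 rad/sec.
∠L(j8.01) = −90° − arctan(8.01/100) ≈ -94.58°
PM = 180° + (-94.58°) = 85.42°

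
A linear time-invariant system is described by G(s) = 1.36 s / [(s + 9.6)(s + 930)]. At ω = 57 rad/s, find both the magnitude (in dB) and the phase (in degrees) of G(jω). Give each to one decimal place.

|j57| = 57
|j57 + 9.6| = √(57² + 9.6²) = 57.8
|j57 + 930| = √(57² + 930²) = 931.7
|G(j57)| = 1.36 × 57 / (57.8 × 931.7) = 0.0014394
20 log₁₀(0.0014394) = -56.84 dB
∠(j57) = 90.00°
∠(j57 + 9.6) = arctan(57/9.6) = 80.44°
∠(j57 + 930) = arctan(57/930) = 3.51°
∠G(j57) = 90.00° − (80.44° + 3.51°) = 6.05°

|G| = -56.8 dB, ∠G = 6.1°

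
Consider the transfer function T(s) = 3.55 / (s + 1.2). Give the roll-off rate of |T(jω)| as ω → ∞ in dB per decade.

With 0 zeros and 1 pole, the high-frequency asymptotic slope is 20 × (0 − 1) = -20 dB/decade.

-20 dB/decade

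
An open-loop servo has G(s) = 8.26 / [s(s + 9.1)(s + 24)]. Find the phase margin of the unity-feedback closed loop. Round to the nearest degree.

Gain crossover: |G(jω)| = 1 at ω ≈ 0.0378 rad/sec.
∠G(j0.0378) = −90° − arctan(0.0378/9.1) − arctan(0.0378/24) ≈ -90.33°
PM = 180° + (-90.33°) = 89.67°

90 deg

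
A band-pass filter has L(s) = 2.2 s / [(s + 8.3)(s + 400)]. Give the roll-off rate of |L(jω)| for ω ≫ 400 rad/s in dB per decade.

With 1 zero and 2 poles, the high-frequency asymptotic slope is 20 × (1 − 2) = -20 dB/decade.

-20 dB/decade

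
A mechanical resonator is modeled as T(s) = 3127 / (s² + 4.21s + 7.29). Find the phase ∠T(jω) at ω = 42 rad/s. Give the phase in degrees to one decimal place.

∠[(j42)² + 4.21(j42) + 7.29] = ∠[-1756.7 + j176.82] = 174.25°
∠T(j42) = −174.25° = -174.25°

-174.3°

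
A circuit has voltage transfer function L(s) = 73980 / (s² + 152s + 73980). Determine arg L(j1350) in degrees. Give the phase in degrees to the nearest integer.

-173°

∠[(j1350)² + 152(j1350) + 73980] = ∠[-1.7485e+06 + j2.052e+05] = 173.31°
∠L(j1350) = −173.31° = -173.31°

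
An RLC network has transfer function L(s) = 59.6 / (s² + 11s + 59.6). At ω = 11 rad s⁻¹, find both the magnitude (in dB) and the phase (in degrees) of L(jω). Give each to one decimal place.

|L| = -7.1 dB, ∠L = -116.9°

|(j11)² + 11(j11) + 59.6| = |-61.4 + j121| = 135.7
|L(j11)| = 59.6 / 135.7 = 0.43925
20 log₁₀(0.43925) = -7.15 dB
∠[(j11)² + 11(j11) + 59.6] = ∠[-61.4 + j121] = 116.90°
∠L(j11) = −116.90° = -116.90°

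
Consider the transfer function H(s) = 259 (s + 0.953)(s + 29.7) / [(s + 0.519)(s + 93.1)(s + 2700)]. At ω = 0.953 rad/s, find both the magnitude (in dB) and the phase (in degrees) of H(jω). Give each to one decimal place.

|H| = -28.4 dB, ∠H = -15.2°

|j0.953 + 0.953| = √(0.953² + 0.953²) = 1.348
|j0.953 + 29.7| = √(0.953² + 29.7²) = 29.72
|j0.953 + 0.519| = √(0.953² + 0.519²) = 1.085
|j0.953 + 93.1| = √(0.953² + 93.1²) = 93.1
|j0.953 + 2700| = √(0.953² + 2700²) = 2700
|H(j0.953)| = 259 × 1.348 × 29.72 / (1.085 × 93.1 × 2700) = 0.038024
20 log₁₀(0.038024) = -28.40 dB
∠(j0.953 + 0.953) = arctan(0.953/0.953) = 45.00°
∠(j0.953 + 29.7) = arctan(0.953/29.7) = 1.84°
∠(j0.953 + 0.519) = arctan(0.953/0.519) = 61.43°
∠(j0.953 + 93.1) = arctan(0.953/93.1) = 0.59°
∠(j0.953 + 2700) = arctan(0.953/2700) = 0.02°
∠H(j0.953) = 45.00° + 1.84° − (61.43° + 0.59° + 0.02°) = -15.20°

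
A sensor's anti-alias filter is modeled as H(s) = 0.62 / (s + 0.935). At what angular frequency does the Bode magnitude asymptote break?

The single real pole at s = −0.935 gives a corner at ω = 0.935 rad s⁻¹.

0.935 rad s⁻¹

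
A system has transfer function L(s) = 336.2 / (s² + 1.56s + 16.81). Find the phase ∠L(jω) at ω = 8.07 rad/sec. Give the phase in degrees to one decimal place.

∠[(j8.07)² + 1.56(j8.07) + 16.81] = ∠[-48.315 + j12.589] = 165.40°
∠L(j8.07) = −165.40° = -165.40°

-165.4°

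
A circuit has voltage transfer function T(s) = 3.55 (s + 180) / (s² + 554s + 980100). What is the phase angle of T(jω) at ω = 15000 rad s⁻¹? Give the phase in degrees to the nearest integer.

∠(j15000 + 180) = arctan(15000/180) = 89.31°
∠[(j15000)² + 554(j15000) + 980100] = ∠[-2.2402e+08 + j8.31e+06] = 177.88°
∠T(j15000) = 89.31° − 177.88° = -88.56°

-89 deg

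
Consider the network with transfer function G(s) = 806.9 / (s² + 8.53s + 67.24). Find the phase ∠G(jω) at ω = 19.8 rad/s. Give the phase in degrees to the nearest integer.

-153 deg

∠[(j19.8)² + 8.53(j19.8) + 67.24] = ∠[-324.8 + j168.89] = 152.53°
∠G(j19.8) = −152.53° = -152.53°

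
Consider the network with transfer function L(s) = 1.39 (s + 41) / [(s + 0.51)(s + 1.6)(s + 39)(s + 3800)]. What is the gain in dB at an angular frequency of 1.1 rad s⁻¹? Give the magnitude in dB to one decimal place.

|j1.1 + 41| = √(1.1² + 41²) = 41.01
|j1.1 + 0.51| = √(1.1² + 0.51²) = 1.212
|j1.1 + 1.6| = √(1.1² + 1.6²) = 1.942
|j1.1 + 39| = √(1.1² + 39²) = 39.02
|j1.1 + 3800| = √(1.1² + 3800²) = 3800
|L(j1.1)| = 1.39 × 41.01 / (1.212 × 1.942 × 39.02 × 3800) = 0.00016334
20 log₁₀(0.00016334) = -75.74 dB

-75.7 dB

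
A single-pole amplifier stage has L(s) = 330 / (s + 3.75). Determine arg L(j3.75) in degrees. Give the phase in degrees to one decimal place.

∠(j3.75 + 3.75) = arctan(3.75/3.75) = 45.00°
∠L(j3.75) = −45.00° = -45.00°

-45.0°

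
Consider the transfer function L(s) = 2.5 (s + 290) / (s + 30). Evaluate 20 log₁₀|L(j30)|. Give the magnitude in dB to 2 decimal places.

24.70 dB

|j30 + 290| = √(30² + 290²) = 291.5
|j30 + 30| = √(30² + 30²) = 42.43
|L(j30)| = 2.5 × 291.5 / 42.43 = 17.18
20 log₁₀(17.18) = 24.700 dB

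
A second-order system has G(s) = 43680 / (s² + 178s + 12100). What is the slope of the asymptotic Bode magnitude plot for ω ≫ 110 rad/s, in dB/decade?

-40 dB/decade

With 0 zeros and 2 poles, the high-frequency asymptotic slope is 20 × (0 − 2) = -40 dB/decade.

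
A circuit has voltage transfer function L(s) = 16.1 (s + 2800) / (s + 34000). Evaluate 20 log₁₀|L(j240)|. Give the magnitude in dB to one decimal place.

|j240 + 2800| = √(240² + 2800²) = 2810
|j240 + 34000| = √(240² + 34000²) = 3.4e+04
|L(j240)| = 16.1 × 2810 / 3.4e+04 = 1.3307
20 log₁₀(1.3307) = 2.48 dB

2.5 dB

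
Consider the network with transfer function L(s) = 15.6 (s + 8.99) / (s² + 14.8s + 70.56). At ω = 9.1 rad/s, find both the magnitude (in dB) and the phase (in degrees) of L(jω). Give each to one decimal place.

|L| = 3.4 dB, ∠L = -49.8°

|j9.1 + 8.99| = √(9.1² + 8.99²) = 12.79
|(j9.1)² + 14.8(j9.1) + 70.56| = |-12.25 + j134.68| = 135.2
|L(j9.1)| = 15.6 × 12.79 / 135.2 = 1.4756
20 log₁₀(1.4756) = 3.38 dB
∠(j9.1 + 8.99) = arctan(9.1/8.99) = 45.35°
∠[(j9.1)² + 14.8(j9.1) + 70.56] = ∠[-12.25 + j134.68] = 95.20°
∠L(j9.1) = 45.35° − 95.20° = -49.85°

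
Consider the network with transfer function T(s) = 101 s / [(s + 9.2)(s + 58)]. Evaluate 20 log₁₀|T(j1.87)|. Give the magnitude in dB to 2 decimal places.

-9.20 dB

|j1.87| = 1.87
|j1.87 + 9.2| = √(1.87² + 9.2²) = 9.388
|j1.87 + 58| = √(1.87² + 58²) = 58.03
|T(j1.87)| = 101 × 1.87 / (9.388 × 58.03) = 0.34668
20 log₁₀(0.34668) = -9.201 dB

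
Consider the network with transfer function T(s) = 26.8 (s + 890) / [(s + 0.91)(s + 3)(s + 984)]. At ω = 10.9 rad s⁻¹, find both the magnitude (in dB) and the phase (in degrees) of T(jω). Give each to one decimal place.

|j10.9 + 890| = √(10.9² + 890²) = 890.1
|j10.9 + 0.91| = √(10.9² + 0.91²) = 10.94
|j10.9 + 3| = √(10.9² + 3²) = 11.31
|j10.9 + 984| = √(10.9² + 984²) = 984.1
|T(j10.9)| = 26.8 × 890.1 / (10.94 × 11.31 × 984.1) = 0.19603
20 log₁₀(0.19603) = -14.15 dB
∠(j10.9 + 890) = arctan(10.9/890) = 0.70°
∠(j10.9 + 0.91) = arctan(10.9/0.91) = 85.23°
∠(j10.9 + 3) = arctan(10.9/3) = 74.61°
∠(j10.9 + 984) = arctan(10.9/984) = 0.63°
∠T(j10.9) = 0.70° − (85.23° + 74.61° + 0.63°) = -159.77°

|T| = -14.2 dB, ∠T = -159.8°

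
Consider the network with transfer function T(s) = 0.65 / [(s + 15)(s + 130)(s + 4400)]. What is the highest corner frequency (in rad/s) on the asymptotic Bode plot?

Break frequencies occur at each pole and zero magnitude: 15 rad/s, 130 rad/s, 4400 rad/s.
The highest is 4400 rad/s.

4400 rad/s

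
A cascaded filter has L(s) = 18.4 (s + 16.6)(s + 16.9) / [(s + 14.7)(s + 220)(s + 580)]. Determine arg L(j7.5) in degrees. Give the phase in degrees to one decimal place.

∠(j7.5 + 16.6) = arctan(7.5/16.6) = 24.31°
∠(j7.5 + 16.9) = arctan(7.5/16.9) = 23.93°
∠(j7.5 + 14.7) = arctan(7.5/14.7) = 27.03°
∠(j7.5 + 220) = arctan(7.5/220) = 1.95°
∠(j7.5 + 580) = arctan(7.5/580) = 0.74°
∠L(j7.5) = 24.31° + 23.93° − (27.03° + 1.95° + 0.74°) = 18.52°

18.5°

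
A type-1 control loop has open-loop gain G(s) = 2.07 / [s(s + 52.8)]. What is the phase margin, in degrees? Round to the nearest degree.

Gain crossover: |G(jω)| = 1 at ω ≈ 0.0392 rad s⁻¹.
∠G(j0.0392) = −90° − arctan(0.0392/52.8) ≈ -90.04°
PM = 180° + (-90.04°) = 89.96°

90 deg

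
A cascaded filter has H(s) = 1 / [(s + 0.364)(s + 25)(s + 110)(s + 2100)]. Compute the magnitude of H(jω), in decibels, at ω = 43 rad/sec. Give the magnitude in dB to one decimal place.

|j43 + 0.364| = √(43² + 0.364²) = 43
|j43 + 25| = √(43² + 25²) = 49.74
|j43 + 110| = √(43² + 110²) = 118.1
|j43 + 2100| = √(43² + 2100²) = 2100
|H(j43)| = 1 / (43 × 49.74 × 118.1 × 2100) = 1.8847e-09
20 log₁₀(1.8847e-09) = -174.50 dB

-174.5 dB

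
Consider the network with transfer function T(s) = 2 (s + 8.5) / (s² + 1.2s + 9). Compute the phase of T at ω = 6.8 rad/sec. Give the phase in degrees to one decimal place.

-129.0°

∠(j6.8 + 8.5) = arctan(6.8/8.5) = 38.66°
∠[(j6.8)² + 1.2(j6.8) + 9] = ∠[-37.24 + j8.16] = 167.64°
∠T(j6.8) = 38.66° − 167.64° = -128.98°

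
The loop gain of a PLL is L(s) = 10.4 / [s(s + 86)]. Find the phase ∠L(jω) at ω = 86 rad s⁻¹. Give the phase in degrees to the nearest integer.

-135°

∠(j86 + 86) = arctan(86/86) = 45.00°
∠(j86) = 90.00°
∠L(j86) = − (45.00° + 90.00°) = -135.00°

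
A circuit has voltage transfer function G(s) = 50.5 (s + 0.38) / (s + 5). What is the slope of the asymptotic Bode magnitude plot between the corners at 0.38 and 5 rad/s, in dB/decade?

In this band the factors already past their corner are: zero at 0.38; net slope = 20 dB/decade.

20 dB/decade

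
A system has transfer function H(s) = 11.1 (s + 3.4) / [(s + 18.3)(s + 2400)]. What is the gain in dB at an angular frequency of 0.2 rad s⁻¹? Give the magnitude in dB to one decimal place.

-61.3 dB

|j0.2 + 3.4| = √(0.2² + 3.4²) = 3.406
|j0.2 + 18.3| = √(0.2² + 18.3²) = 18.3
|j0.2 + 2400| = √(0.2² + 2400²) = 2400
|H(j0.2)| = 11.1 × 3.406 / (18.3 × 2400) = 0.00086072
20 log₁₀(0.00086072) = -61.30 dB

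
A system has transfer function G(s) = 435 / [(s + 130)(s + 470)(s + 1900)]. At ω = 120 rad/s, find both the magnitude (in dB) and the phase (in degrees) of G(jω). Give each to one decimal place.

|G| = -111.5 dB, ∠G = -60.6 deg

|j120 + 130| = √(120² + 130²) = 176.9
|j120 + 470| = √(120² + 470²) = 485.1
|j120 + 1900| = √(120² + 1900²) = 1904
|G(j120)| = 435 / (176.9 × 485.1 × 1904) = 2.6625e-06
20 log₁₀(2.6625e-06) = -111.49 dB
∠(j120 + 130) = arctan(120/130) = 42.71°
∠(j120 + 470) = arctan(120/470) = 14.32°
∠(j120 + 1900) = arctan(120/1900) = 3.61°
∠G(j120) = − (42.71° + 14.32° + 3.61°) = -60.65°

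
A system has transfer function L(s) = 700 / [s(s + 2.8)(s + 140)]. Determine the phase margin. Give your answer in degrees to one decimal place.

Gain crossover: |L(jω)| = 1 at ω ≈ 1.56 rad/s.
∠L(j1.56) = −90° − arctan(1.56/2.8) − arctan(1.56/140) ≈ -119.76°
PM = 180° + (-119.76°) = 60.24°

60.2°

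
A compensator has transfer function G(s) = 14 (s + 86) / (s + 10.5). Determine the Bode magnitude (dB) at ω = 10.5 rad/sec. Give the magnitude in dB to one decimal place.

|j10.5 + 86| = √(10.5² + 86²) = 86.64
|j10.5 + 10.5| = √(10.5² + 10.5²) = 14.85
|G(j10.5)| = 14 × 86.64 / 14.85 = 81.684
20 log₁₀(81.684) = 38.24 dB

38.2 dB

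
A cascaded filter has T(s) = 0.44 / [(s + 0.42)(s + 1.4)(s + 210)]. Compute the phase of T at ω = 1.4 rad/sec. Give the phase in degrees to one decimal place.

-118.7°

∠(j1.4 + 0.42) = arctan(1.4/0.42) = 73.30°
∠(j1.4 + 1.4) = arctan(1.4/1.4) = 45.00°
∠(j1.4 + 210) = arctan(1.4/210) = 0.38°
∠T(j1.4) = − (73.30° + 45.00° + 0.38°) = -118.68°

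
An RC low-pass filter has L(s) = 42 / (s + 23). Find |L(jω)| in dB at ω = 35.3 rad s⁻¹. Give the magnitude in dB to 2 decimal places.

-0.03 dB

|j35.3 + 23| = √(35.3² + 23²) = 42.13
|L(j35.3)| = 42 / 42.13 = 0.99687
20 log₁₀(0.99687) = -0.027 dB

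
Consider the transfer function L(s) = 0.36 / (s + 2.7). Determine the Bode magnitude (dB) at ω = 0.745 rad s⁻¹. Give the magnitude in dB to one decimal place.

|j0.745 + 2.7| = √(0.745² + 2.7²) = 2.801
|L(j0.745)| = 0.36 / 2.801 = 0.12853
20 log₁₀(0.12853) = -17.82 dB

-17.8 dB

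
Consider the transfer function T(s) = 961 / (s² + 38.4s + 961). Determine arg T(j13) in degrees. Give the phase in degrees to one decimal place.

-32.2 deg

∠[(j13)² + 38.4(j13) + 961] = ∠[792 + j499.2] = 32.22°
∠T(j13) = −32.22° = -32.22°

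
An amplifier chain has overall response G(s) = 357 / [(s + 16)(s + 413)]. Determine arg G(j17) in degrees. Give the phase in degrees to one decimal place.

∠(j17 + 16) = arctan(17/16) = 46.74°
∠(j17 + 413) = arctan(17/413) = 2.36°
∠G(j17) = − (46.74° + 2.36°) = -49.09°

-49.1 deg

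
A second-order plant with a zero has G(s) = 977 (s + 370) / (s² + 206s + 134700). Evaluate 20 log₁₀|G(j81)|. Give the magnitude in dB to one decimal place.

|j81 + 370| = √(81² + 370²) = 378.8
|(j81)² + 206(j81) + 134700| = |1.2814e+05 + j16686| = 1.292e+05
|G(j81)| = 977 × 378.8 / 1.292e+05 = 2.8637
20 log₁₀(2.8637) = 9.14 dB

9.1 dB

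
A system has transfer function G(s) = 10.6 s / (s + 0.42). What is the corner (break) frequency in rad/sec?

0.42 rad/sec

The single real pole at s = −0.42 gives a corner at ω = 0.42 rad/sec.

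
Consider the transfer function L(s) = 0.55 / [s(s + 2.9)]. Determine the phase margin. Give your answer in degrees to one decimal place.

Gain crossover: |L(jω)| = 1 at ω ≈ 0.189 rad/sec.
∠L(j0.189) = −90° − arctan(0.189/2.9) ≈ -93.73°
PM = 180° + (-93.73°) = 86.27°

86.3 deg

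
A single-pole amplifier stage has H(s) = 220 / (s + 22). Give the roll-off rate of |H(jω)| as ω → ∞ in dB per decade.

With 0 zeros and 1 pole, the high-frequency asymptotic slope is 20 × (0 − 1) = -20 dB/decade.

-20 dB/decade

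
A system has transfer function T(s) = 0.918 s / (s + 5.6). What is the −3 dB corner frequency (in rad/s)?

5.6 rad/s

For a single-pole high-pass, the −3 dB point is at the pole: ω = 5.6 rad/s.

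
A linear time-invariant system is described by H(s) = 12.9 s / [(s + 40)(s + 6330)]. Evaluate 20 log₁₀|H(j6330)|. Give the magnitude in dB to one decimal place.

|j6330| = 6330
|j6330 + 40| = √(6330² + 40²) = 6330
|j6330 + 6330| = √(6330² + 6330²) = 8952
|H(j6330)| = 12.9 × 6330 / (6330 × 8952) = 0.001441
20 log₁₀(0.001441) = -56.83 dB

-56.8 dB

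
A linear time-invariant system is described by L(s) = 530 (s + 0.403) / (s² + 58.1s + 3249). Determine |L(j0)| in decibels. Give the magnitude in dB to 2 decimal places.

L(0) = 530 × 0.403 / 3249 = 0.06574
20 log₁₀(0.06574) = -23.643 dB

-23.64 dB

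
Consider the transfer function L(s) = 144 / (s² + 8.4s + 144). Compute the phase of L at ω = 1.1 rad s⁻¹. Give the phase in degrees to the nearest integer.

∠[(j1.1)² + 8.4(j1.1) + 144] = ∠[142.79 + j9.24] = 3.70°
∠L(j1.1) = −3.70° = -3.70°

-4°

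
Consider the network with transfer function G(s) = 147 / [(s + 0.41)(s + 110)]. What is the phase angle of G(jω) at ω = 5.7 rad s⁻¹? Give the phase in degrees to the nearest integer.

-89°

∠(j5.7 + 0.41) = arctan(5.7/0.41) = 85.89°
∠(j5.7 + 110) = arctan(5.7/110) = 2.97°
∠G(j5.7) = − (85.89° + 2.97°) = -88.85°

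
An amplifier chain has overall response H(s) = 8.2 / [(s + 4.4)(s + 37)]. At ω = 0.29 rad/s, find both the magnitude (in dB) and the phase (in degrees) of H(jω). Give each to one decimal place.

|H| = -26.0 dB, ∠H = -4.2°

|j0.29 + 4.4| = √(0.29² + 4.4²) = 4.41
|j0.29 + 37| = √(0.29² + 37²) = 37
|H(j0.29)| = 8.2 / (4.41 × 37) = 0.050258
20 log₁₀(0.050258) = -25.98 dB
∠(j0.29 + 4.4) = arctan(0.29/4.4) = 3.77°
∠(j0.29 + 37) = arctan(0.29/37) = 0.45°
∠H(j0.29) = − (3.77° + 0.45°) = -4.22°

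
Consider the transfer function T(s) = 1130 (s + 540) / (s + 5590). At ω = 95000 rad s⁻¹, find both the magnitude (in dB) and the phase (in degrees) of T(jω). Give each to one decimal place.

|T| = 61.0 dB, ∠T = 3.0°

|j95000 + 540| = √(95000² + 540²) = 9.5e+04
|j95000 + 5590| = √(95000² + 5590²) = 9.516e+04
|T(j95000)| = 1130 × 9.5e+04 / 9.516e+04 = 1128.1
20 log₁₀(1128.1) = 61.05 dB
∠(j95000 + 540) = arctan(95000/540) = 89.67°
∠(j95000 + 5590) = arctan(95000/5590) = 86.63°
∠T(j95000) = 89.67° − 86.63° = 3.04°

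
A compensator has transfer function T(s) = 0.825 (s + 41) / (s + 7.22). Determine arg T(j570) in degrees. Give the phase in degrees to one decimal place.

∠(j570 + 41) = arctan(570/41) = 85.89°
∠(j570 + 7.22) = arctan(570/7.22) = 89.27°
∠T(j570) = 85.89° − 89.27° = -3.39°

-3.4°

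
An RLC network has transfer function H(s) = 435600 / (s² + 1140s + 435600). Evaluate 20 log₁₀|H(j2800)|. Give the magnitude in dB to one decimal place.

-25.3 dB

|(j2800)² + 1140(j2800) + 435600| = |-7.4044e+06 + j3.192e+06| = 8.063e+06
|H(j2800)| = 435600 / 8.063e+06 = 0.054024
20 log₁₀(0.054024) = -25.35 dB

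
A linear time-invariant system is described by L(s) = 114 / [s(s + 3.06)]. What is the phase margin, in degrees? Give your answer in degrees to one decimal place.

16.3°

Gain crossover: |L(jω)| = 1 at ω ≈ 10.5 rad/s.
∠L(j10.5) = −90° − arctan(10.5/3.06) ≈ -163.69°
PM = 180° + (-163.69°) = 16.31°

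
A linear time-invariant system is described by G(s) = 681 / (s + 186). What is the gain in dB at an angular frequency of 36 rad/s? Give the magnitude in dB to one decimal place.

11.1 dB

|j36 + 186| = √(36² + 186²) = 189.5
|G(j36)| = 681 / 189.5 = 3.5946
20 log₁₀(3.5946) = 11.11 dB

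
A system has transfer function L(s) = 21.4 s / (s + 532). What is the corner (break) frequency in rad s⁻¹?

532 rad s⁻¹

The single real pole at s = −532 gives a corner at ω = 532 rad s⁻¹.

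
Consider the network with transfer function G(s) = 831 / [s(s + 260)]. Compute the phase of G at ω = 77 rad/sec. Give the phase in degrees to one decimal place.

-106.5 deg

∠(j77 + 260) = arctan(77/260) = 16.50°
∠(j77) = 90.00°
∠G(j77) = − (16.50° + 90.00°) = -106.50°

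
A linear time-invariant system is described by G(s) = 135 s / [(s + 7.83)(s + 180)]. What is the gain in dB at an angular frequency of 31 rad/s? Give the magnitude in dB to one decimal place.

|j31| = 31
|j31 + 7.83| = √(31² + 7.83²) = 31.97
|j31 + 180| = √(31² + 180²) = 182.6
|G(j31)| = 135 × 31 / (31.97 × 182.6) = 0.71661
20 log₁₀(0.71661) = -2.89 dB

-2.9 dB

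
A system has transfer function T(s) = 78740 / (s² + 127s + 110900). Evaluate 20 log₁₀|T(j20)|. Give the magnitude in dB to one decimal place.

-2.9 dB

|(j20)² + 127(j20) + 110900| = |1.105e+05 + j2540| = 1.105e+05
|T(j20)| = 78740 / 1.105e+05 = 0.71239
20 log₁₀(0.71239) = -2.95 dB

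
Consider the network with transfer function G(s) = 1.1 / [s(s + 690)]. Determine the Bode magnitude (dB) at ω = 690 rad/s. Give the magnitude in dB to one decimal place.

|j690 + 690| = √(690² + 690²) = 975.8
|j690| = 690
|G(j690)| = 1.1 / (975.8 × 690) = 1.6337e-06
20 log₁₀(1.6337e-06) = -115.74 dB

-115.7 dB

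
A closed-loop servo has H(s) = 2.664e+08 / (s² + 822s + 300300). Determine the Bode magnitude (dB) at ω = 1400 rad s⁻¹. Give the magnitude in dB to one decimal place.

|(j1400)² + 822(j1400) + 300300| = |-1.6597e+06 + j1.1508e+06| = 2.02e+06
|H(j1400)| = 2.664e+08 / 2.02e+06 = 131.9
20 log₁₀(131.9) = 42.41 dB

42.4 dB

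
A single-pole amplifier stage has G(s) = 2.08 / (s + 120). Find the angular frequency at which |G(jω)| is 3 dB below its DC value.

For a single-pole low-pass, the −3 dB point is at the pole: ω = 120 rad/s.

120 rad/s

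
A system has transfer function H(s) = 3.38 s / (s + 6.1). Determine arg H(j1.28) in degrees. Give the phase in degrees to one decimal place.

∠(j1.28) = 90.00°
∠(j1.28 + 6.1) = arctan(1.28/6.1) = 11.85°
∠H(j1.28) = 90.00° − 11.85° = 78.15°

78.1°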